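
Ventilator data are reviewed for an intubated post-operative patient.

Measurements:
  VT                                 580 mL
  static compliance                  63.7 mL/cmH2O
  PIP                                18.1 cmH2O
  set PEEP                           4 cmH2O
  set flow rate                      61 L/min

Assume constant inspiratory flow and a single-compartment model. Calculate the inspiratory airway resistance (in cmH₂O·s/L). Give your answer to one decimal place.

Flow: 61 L/min ÷ 60 = 1.0167 L/s.
Equation of motion (constant flow): PIP = Vt/C + R·V̇ + PEEP.
R·V̇ = PIP − Vt/C − PEEP = 18.1 − 580/63.7 − 4 = 18.1 − 9.105 − 4 = 4.995 cmH2O.
R = 4.995 / 1.0167 = 4.913 cmH2O·s/L.

4.9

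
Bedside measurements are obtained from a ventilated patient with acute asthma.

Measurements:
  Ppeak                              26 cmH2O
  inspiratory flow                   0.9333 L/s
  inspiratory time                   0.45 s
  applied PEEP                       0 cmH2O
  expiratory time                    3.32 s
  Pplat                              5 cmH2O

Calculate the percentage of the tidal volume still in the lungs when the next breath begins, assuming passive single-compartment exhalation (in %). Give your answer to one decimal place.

Vt = flow × Ti = 0.9333 L/s × 0.45 s × 1000 mL/L = 419.99 mL.
R = (PIP − Pplat)/V̇ = (26 − 5) / 0.9333 = 21.0/0.9333 = 22.501 cmH2O·s/L.
C = Vt/(Pplat − PEEP) = 419.99 / (5 − 0) = 419.99/5.0 = 83.998 mL/cmH2O.
τ = R × C = 22.501 × 0.084 L/cmH2O = 1.89 s.
Fraction remaining at end-expiration = e^(−Te/τ) = e^(−3.32/1.89) = 0.1726 → 17.26%.

17.3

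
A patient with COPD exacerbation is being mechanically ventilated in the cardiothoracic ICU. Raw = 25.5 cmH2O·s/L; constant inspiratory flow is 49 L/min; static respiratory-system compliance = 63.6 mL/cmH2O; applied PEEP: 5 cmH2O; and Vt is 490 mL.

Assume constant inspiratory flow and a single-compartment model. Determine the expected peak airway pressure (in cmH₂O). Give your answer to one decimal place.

Flow: 49 L/min ÷ 60 = 0.8167 L/s.
Equation of motion (constant flow): PIP = Vt/C + R·V̇ + PEEP.
PIP = 490/63.6 + 25.5×0.8167 + 5 = 7.704 + 20.826 + 5 = 33.53 cmH2O.

33.5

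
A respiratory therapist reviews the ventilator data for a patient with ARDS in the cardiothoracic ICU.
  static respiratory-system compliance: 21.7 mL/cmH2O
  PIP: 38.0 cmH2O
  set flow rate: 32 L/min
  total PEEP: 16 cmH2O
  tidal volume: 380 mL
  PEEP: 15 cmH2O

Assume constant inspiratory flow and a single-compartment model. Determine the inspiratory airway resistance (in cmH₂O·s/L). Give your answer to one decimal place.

8.4

Flow: 32 L/min ÷ 60 = 0.5333 L/s.
Total PEEP = 16 cmH2O (set 15 + intrinsic 1); this is the baseline alveolar pressure.
Equation of motion (constant flow): PIP = Vt/C + R·V̇ + PEEP.
R·V̇ = PIP − Vt/C − PEEP = 38.0 − 380/21.7 − 16 = 38.0 − 17.512 − 16 = 4.488 cmH2O.
R = 4.488 / 0.5333 = 8.416 cmH2O·s/L.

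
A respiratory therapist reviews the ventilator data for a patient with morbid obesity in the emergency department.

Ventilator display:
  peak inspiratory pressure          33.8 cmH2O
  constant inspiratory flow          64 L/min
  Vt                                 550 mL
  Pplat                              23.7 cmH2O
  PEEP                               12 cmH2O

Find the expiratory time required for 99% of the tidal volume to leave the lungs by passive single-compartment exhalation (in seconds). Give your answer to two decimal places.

2.05

Flow: 64 L/min ÷ 60 = 1.0667 L/s.
R = (PIP − Pplat)/V̇ = (33.8 − 23.7) / 1.0667 = 10.1/1.0667 = 9.468 cmH2O·s/L.
C = Vt/(Pplat − PEEP) = 550.0 / (23.7 − 12) = 550.0/11.7 = 47.009 mL/cmH2O.
τ = R × C = 9.468 × 0.04701 L/cmH2O = 0.4451 s.
t = −τ·ln(1 − 0.99) = −0.4451·ln(0.01) = 2.05 s.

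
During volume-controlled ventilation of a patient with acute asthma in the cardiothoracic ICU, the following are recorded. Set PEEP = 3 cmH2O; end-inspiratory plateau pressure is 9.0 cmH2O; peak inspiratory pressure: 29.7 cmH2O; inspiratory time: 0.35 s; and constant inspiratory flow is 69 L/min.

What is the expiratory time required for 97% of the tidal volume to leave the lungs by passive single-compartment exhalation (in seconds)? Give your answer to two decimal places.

4.23

Flow: 69 L/min ÷ 60 = 1.15 L/s.
Vt = flow × Ti = 1.15 L/s × 0.35 s × 1000 mL/L = 402.5 mL.
R = (PIP − Pplat)/V̇ = (29.7 − 9.0) / 1.15 = 20.7/1.15 = 18.0 cmH2O·s/L.
C = Vt/(Pplat − PEEP) = 402.5 / (9.0 − 3) = 402.5/6.0 = 67.083 mL/cmH2O.
τ = R × C = 18.0 × 0.06708 L/cmH2O = 1.207 s.
t = −τ·ln(1 − 0.97) = −1.207·ln(0.03) = 4.232 s.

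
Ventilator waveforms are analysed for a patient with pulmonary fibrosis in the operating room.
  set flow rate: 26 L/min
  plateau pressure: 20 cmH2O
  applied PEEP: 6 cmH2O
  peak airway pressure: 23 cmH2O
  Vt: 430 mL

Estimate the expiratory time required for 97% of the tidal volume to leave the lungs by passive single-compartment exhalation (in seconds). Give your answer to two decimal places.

0.75

Flow: 26 L/min ÷ 60 = 0.4333 L/s.
R = (PIP − Pplat)/V̇ = (23 − 20) / 0.4333 = 3.0/0.4333 = 6.924 cmH2O·s/L.
C = Vt/(Pplat − PEEP) = 430.0 / (20 − 6) = 430.0/14.0 = 30.714 mL/cmH2O.
τ = R × C = 6.924 × 0.03071 L/cmH2O = 0.2126 s.
t = −τ·ln(1 − 0.97) = −0.2126·ln(0.03) = 0.7455 s.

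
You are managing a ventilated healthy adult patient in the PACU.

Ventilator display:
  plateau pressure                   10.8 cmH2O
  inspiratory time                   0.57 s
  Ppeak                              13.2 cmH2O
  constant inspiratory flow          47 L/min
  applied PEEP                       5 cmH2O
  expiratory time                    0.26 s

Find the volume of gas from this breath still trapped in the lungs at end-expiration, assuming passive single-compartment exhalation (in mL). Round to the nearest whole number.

148

Flow: 47 L/min ÷ 60 = 0.7833 L/s.
Vt = flow × Ti = 0.7833 L/s × 0.57 s × 1000 mL/L = 446.48 mL.
R = (PIP − Pplat)/V̇ = (13.2 − 10.8) / 0.7833 = 2.4/0.7833 = 3.064 cmH2O·s/L.
C = Vt/(Pplat − PEEP) = 446.48 / (10.8 − 5) = 446.48/5.8 = 76.979 mL/cmH2O.
τ = R × C = 3.064 × 0.07698 L/cmH2O = 0.2359 s.
Fraction remaining = e^(−Te/τ) = e^(−0.26/0.2359) = 0.3322.
Trapped volume = 446.48 × 0.3322 = 148.32 mL.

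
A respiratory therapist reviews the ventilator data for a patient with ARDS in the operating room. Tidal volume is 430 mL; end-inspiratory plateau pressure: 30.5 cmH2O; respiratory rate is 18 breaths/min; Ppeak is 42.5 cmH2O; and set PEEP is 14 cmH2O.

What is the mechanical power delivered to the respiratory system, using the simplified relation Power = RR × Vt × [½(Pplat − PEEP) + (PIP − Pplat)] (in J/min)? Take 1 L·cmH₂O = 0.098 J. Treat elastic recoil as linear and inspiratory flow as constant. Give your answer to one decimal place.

15.4

Per-breath work = Vt × [½(Pplat−PEEP) + (PIP−Pplat)] = 0.430 × [0.5×16.5 + 12.0] = 0.430 × 20.25 = 8.708 L·cmH2O.
Power = 18 × 8.708 = 156.74 L·cmH2O/min.
× 0.098 J/(L·cmH2O) → 15.361 J/min.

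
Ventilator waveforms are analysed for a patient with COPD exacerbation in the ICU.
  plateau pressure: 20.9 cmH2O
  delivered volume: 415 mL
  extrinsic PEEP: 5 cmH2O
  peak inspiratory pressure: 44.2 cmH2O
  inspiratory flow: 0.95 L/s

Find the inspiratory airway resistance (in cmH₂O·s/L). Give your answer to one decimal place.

Raw = (PIP − Pplat) / flow = (44.2 − 20.9) / 0.95 = 23.3 / 0.95 = 24.526 cmH2O·s/L.

24.5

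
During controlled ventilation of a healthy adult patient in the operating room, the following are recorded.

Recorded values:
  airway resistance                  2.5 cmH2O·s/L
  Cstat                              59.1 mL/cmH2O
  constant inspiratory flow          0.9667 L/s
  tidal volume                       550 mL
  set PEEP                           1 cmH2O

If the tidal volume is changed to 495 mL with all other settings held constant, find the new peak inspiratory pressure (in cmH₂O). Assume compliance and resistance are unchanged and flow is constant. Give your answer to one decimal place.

PIP = Vt/C + R·V̇ + PEEP (constant-flow equation of motion).
Only the elastic term changes: ΔPIP = ΔVt / C = (495 − 550) / 59.1 = -0.9306 cmH2O.
Original PIP = 550/59.1 + 2.5×0.9667 + 1 = 12.723 cmH2O; new PIP = 12.723 + (-0.9306) = 11.792 cmH2O.

11.8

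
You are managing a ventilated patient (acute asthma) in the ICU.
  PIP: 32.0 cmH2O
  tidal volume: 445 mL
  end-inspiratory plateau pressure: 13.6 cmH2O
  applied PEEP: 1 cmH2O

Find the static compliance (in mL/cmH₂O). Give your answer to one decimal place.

35.3

Cstat = Vt / (Pplat − PEEP) = 445 / (13.6 − 1) = 445 / 12.6 = 35.317 mL/cmH2O.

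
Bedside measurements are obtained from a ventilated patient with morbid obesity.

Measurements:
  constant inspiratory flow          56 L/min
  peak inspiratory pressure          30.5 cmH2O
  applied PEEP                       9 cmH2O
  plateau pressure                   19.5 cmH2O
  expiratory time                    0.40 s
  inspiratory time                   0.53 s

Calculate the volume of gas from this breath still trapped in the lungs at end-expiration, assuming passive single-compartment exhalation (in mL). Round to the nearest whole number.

241

Flow: 56 L/min ÷ 60 = 0.9333 L/s.
Vt = flow × Ti = 0.9333 L/s × 0.53 s × 1000 mL/L = 494.65 mL.
R = (PIP − Pplat)/V̇ = (30.5 − 19.5) / 0.9333 = 11.0/0.9333 = 11.786 cmH2O·s/L.
C = Vt/(Pplat − PEEP) = 494.65 / (19.5 − 9) = 494.65/10.5 = 47.11 mL/cmH2O.
τ = R × C = 11.786 × 0.04711 L/cmH2O = 0.5552 s.
Fraction remaining = e^(−Te/τ) = e^(−0.40/0.5552) = 0.4865.
Trapped volume = 494.65 × 0.4865 = 240.65 mL.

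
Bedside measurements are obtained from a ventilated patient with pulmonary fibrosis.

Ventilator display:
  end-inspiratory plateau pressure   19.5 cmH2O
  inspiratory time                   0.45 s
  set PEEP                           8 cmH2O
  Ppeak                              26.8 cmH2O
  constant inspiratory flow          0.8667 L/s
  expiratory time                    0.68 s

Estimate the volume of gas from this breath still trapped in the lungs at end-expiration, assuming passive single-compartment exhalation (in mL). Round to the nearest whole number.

Vt = flow × Ti = 0.8667 L/s × 0.45 s × 1000 mL/L = 390.02 mL.
R = (PIP − Pplat)/V̇ = (26.8 − 19.5) / 0.8667 = 7.3/0.8667 = 8.423 cmH2O·s/L.
C = Vt/(Pplat − PEEP) = 390.02 / (19.5 − 8) = 390.02/11.5 = 33.915 mL/cmH2O.
τ = R × C = 8.423 × 0.03392 L/cmH2O = 0.2857 s.
Fraction remaining = e^(−Te/τ) = e^(−0.68/0.2857) = 0.09254.
Trapped volume = 390.02 × 0.09254 = 36.092 mL.

36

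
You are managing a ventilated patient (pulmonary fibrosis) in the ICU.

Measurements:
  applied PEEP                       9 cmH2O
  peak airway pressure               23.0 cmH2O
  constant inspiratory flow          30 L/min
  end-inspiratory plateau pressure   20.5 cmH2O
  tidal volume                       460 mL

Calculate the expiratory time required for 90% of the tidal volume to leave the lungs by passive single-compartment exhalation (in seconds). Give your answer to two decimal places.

0.46

Flow: 30 L/min ÷ 60 = 0.5 L/s.
R = (PIP − Pplat)/V̇ = (23.0 − 20.5) / 0.5 = 2.5/0.5 = 5.0 cmH2O·s/L.
C = Vt/(Pplat − PEEP) = 460.0 / (20.5 − 9) = 460.0/11.5 = 40.0 mL/cmH2O.
τ = R × C = 5.0 × 0.04 L/cmH2O = 0.2 s.
t = −τ·ln(1 − 0.90) = −0.2·ln(0.1) = 0.4605 s.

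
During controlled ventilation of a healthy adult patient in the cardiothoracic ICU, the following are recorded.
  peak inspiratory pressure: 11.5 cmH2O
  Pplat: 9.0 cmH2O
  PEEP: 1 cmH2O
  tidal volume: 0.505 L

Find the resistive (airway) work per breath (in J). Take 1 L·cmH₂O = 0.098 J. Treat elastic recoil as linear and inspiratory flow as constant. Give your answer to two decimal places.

With constant inspiratory flow the resistive pressure is constant at PIP − Pplat = 11.5 − 9.0 = 2.5 cmH2O, so resistive work = 2.5 × 0.505 = 1.263 L·cmH2O.
× 0.098 J/(L·cmH2O) → 0.1238 J.

0.12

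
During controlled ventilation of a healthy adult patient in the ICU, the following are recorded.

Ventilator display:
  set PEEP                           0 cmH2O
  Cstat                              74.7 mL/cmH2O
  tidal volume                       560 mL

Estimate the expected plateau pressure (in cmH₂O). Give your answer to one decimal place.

Pplat = PEEP + Vt / Cstat = 0 + 560 / 74.7 = 0 + 7.497 = 7.497 cmH2O.

7.5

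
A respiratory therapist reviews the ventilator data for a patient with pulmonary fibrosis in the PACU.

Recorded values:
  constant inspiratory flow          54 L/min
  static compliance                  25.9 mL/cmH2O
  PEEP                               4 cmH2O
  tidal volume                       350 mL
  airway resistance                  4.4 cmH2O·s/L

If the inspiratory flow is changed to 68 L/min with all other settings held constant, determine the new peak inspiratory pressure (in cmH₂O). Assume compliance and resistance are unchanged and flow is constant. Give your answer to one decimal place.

Flow: 54 L/min ÷ 60 = 0.9 L/s.
New flow: 68 L/min ÷ 60 = 1.1333 L/s.
PIP = Vt/C + R·V̇ + PEEP (constant-flow equation of motion).
Only the resistive term changes: ΔPIP = R × ΔV̇ = 4.4 × (1.1333 − 0.9) = 4.4 × 0.2333 = 1.027 cmH2O.
Original PIP = 350/25.9 + 4.4×0.9 + 4 = 21.474 cmH2O; new PIP = 21.474 + (1.027) = 22.501 cmH2O.

22.5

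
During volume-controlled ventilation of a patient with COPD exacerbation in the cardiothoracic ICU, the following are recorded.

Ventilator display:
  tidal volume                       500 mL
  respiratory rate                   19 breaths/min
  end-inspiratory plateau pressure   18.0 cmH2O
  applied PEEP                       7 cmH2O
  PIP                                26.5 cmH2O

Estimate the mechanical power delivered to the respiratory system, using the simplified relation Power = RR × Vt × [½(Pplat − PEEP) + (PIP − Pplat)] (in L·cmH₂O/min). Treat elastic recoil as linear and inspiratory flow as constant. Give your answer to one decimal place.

133.0

Per-breath work = Vt × [½(Pplat−PEEP) + (PIP−Pplat)] = 0.500 × [0.5×11.0 + 8.5] = 0.500 × 14.0 = 7.0 L·cmH2O.
Power = 19 × 7.0 = 133.0 L·cmH2O/min.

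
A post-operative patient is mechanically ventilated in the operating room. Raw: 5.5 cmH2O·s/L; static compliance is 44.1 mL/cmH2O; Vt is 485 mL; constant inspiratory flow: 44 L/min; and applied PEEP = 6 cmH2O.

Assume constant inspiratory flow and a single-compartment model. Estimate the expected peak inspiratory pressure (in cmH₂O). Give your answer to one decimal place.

21.0

Flow: 44 L/min ÷ 60 = 0.7333 L/s.
Equation of motion (constant flow): PIP = Vt/C + R·V̇ + PEEP.
PIP = 485/44.1 + 5.5×0.7333 + 6 = 10.998 + 4.033 + 6 = 21.031 cmH2O.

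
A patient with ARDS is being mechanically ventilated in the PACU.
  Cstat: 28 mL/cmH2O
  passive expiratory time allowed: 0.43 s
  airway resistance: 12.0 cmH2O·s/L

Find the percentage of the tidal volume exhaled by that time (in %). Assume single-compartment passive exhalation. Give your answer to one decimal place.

τ = R × C = 12.0 × 28 mL/cmH2O = 12.0 × 0.028 L/cmH2O = 0.336 s.
Passive exhalation: V(t)/V₀ = e^(−t/τ) = e^(−0.43/0.336) = 0.2781.
Fraction exhaled = 1 − 0.2781 = 0.7219 → 72.19%.

72.2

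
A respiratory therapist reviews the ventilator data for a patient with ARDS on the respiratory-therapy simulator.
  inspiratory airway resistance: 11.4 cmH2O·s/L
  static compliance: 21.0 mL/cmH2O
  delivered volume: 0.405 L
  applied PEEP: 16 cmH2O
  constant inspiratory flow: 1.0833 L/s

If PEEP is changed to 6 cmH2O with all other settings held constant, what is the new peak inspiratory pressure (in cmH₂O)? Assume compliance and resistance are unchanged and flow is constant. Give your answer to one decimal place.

37.6

PIP = Vt/C + R·V̇ + PEEP (constant-flow equation of motion).
Only the baseline term changes: ΔPIP = ΔPEEP = 6 − 16 = -10.0 cmH2O.
Original PIP = 405/21.0 + 11.4×1.0833 + 16 = 47.635 cmH2O; new PIP = 47.635 + (-10.0) = 37.635 cmH2O.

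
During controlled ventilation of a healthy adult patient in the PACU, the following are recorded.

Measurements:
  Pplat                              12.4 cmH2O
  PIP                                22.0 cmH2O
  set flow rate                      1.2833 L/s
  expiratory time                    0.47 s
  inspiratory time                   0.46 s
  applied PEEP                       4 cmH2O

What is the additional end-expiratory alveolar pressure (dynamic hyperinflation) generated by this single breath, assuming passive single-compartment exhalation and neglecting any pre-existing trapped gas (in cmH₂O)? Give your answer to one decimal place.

3.4

Vt = flow × Ti = 1.2833 L/s × 0.46 s × 1000 mL/L = 590.32 mL.
R = (PIP − Pplat)/V̇ = (22.0 − 12.4) / 1.2833 = 9.6/1.2833 = 7.481 cmH2O·s/L.
C = Vt/(Pplat − PEEP) = 590.32 / (12.4 − 4) = 590.32/8.4 = 70.276 mL/cmH2O.
τ = R × C = 7.481 × 0.07028 L/cmH2O = 0.5258 s.
Fraction remaining = e^(−Te/τ) = e^(−0.47/0.5258) = 0.4091; trapped volume = 590.32 × 0.4091 = 241.5 mL.
Additional alveolar pressure from trapping ≈ V_trapped / C = 241.5 / 70.276 = 3.436 cmH2O.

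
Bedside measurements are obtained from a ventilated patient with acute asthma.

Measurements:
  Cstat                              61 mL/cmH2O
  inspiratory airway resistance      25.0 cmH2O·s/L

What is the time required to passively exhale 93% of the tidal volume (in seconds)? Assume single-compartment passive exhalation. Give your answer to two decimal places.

4.06

τ = R × C = 25.0 × 61 mL/cmH2O = 25.0 × 0.061 L/cmH2O = 1.525 s.
Exhaled fraction f = 1 − e^(−t/τ) → t = −τ·ln(1 − f) = −1.525·ln(0.07) = 4.055 s.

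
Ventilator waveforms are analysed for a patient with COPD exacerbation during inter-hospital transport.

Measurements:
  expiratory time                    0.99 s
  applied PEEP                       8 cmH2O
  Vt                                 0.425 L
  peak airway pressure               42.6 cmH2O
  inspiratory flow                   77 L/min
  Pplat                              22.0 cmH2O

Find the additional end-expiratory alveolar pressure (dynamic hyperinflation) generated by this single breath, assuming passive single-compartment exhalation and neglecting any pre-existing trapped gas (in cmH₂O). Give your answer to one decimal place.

Flow: 77 L/min ÷ 60 = 1.2833 L/s.
R = (PIP − Pplat)/V̇ = (42.6 − 22.0) / 1.2833 = 20.6/1.2833 = 16.052 cmH2O·s/L.
C = Vt/(Pplat − PEEP) = 425.0 / (22.0 − 8) = 425.0/14.0 = 30.357 mL/cmH2O.
τ = R × C = 16.052 × 0.03036 L/cmH2O = 0.4873 s.
Fraction remaining = e^(−Te/τ) = e^(−0.99/0.4873) = 0.1311; trapped volume = 425.0 × 0.1311 = 55.718 mL.
Additional alveolar pressure from trapping ≈ V_trapped / C = 55.718 / 30.357 = 1.835 cmH2O.

1.8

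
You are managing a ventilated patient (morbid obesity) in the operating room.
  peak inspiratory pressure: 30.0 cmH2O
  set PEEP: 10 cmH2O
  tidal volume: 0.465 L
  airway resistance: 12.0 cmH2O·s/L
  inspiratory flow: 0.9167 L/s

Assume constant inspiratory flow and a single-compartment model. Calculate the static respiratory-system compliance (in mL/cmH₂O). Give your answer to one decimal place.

51.7

Equation of motion (constant flow): PIP = Vt/C + R·V̇ + PEEP.
Vt/C = PIP − R·V̇ − PEEP = 30.0 − 12.0×0.9167 − 10 = 30.0 − 11.0 − 10 = 9.0 cmH2O.
C = Vt / 9.0 = 465 / 9.0 = 51.667 mL/cmH2O.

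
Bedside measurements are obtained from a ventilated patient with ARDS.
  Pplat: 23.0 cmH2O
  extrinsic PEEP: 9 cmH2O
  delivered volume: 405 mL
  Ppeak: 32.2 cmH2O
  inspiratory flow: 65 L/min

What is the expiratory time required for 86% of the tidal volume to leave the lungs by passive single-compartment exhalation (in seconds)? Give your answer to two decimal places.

Flow: 65 L/min ÷ 60 = 1.0833 L/s.
R = (PIP − Pplat)/V̇ = (32.2 − 23.0) / 1.0833 = 9.2/1.0833 = 8.493 cmH2O·s/L.
C = Vt/(Pplat − PEEP) = 405.0 / (23.0 − 9) = 405.0/14.0 = 28.929 mL/cmH2O.
τ = R × C = 8.493 × 0.02893 L/cmH2O = 0.2457 s.
t = −τ·ln(1 − 0.86) = −0.2457·ln(0.14) = 0.4831 s.

0.48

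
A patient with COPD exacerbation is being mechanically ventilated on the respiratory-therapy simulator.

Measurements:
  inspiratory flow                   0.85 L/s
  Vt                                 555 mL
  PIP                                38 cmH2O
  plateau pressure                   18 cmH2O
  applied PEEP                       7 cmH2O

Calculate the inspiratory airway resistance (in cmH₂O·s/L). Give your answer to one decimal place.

23.5

Raw = (PIP − Pplat) / flow = (38 − 18) / 0.85 = 20.0 / 0.85 = 23.529 cmH2O·s/L.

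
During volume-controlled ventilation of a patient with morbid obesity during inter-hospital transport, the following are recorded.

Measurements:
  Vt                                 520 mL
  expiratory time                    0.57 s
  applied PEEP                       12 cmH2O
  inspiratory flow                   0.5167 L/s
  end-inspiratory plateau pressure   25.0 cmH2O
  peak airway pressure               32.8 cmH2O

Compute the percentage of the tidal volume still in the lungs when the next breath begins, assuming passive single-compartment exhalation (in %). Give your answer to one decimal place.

38.9

R = (PIP − Pplat)/V̇ = (32.8 − 25.0) / 0.5167 = 7.8/0.5167 = 15.096 cmH2O·s/L.
C = Vt/(Pplat − PEEP) = 520.0 / (25.0 − 12) = 520.0/13.0 = 40.0 mL/cmH2O.
τ = R × C = 15.096 × 0.04 L/cmH2O = 0.6038 s.
Fraction remaining at end-expiration = e^(−Te/τ) = e^(−0.57/0.6038) = 0.3891 → 38.91%.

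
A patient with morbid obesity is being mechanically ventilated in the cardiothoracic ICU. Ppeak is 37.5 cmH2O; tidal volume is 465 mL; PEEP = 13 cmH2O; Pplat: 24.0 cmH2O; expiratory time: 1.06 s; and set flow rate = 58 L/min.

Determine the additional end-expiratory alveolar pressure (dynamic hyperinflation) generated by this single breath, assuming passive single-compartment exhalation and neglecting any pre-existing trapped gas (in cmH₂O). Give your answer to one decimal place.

Flow: 58 L/min ÷ 60 = 0.9667 L/s.
R = (PIP − Pplat)/V̇ = (37.5 − 24.0) / 0.9667 = 13.5/0.9667 = 13.965 cmH2O·s/L.
C = Vt/(Pplat − PEEP) = 465.0 / (24.0 − 13) = 465.0/11.0 = 42.273 mL/cmH2O.
τ = R × C = 13.965 × 0.04227 L/cmH2O = 0.5903 s.
Fraction remaining = e^(−Te/τ) = e^(−1.06/0.5903) = 0.166; trapped volume = 465.0 × 0.166 = 77.19 mL.
Additional alveolar pressure from trapping ≈ V_trapped / C = 77.19 / 42.273 = 1.826 cmH2O.

1.8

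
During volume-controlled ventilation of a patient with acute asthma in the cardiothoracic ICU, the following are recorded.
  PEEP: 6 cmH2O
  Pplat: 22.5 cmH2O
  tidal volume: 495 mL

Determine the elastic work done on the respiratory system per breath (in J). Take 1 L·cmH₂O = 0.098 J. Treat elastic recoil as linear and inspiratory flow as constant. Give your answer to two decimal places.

Elastic work ≈ ½ × (Pplat − PEEP) × Vt = 0.5 × (22.5 − 6) × 0.495 L = 0.5 × 16.5 × 0.495 = 4.084 L·cmH2O.
× 0.098 J/(L·cmH2O) → 0.4002 J.

0.40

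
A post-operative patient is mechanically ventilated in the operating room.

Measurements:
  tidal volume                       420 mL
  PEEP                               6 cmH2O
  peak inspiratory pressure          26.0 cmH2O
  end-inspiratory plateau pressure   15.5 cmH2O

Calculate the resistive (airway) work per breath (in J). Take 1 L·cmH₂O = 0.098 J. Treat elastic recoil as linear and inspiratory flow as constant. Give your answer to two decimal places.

With constant inspiratory flow the resistive pressure is constant at PIP − Pplat = 26.0 − 15.5 = 10.5 cmH2O, so resistive work = 10.5 × 0.420 = 4.41 L·cmH2O.
× 0.098 J/(L·cmH2O) → 0.4322 J.

0.43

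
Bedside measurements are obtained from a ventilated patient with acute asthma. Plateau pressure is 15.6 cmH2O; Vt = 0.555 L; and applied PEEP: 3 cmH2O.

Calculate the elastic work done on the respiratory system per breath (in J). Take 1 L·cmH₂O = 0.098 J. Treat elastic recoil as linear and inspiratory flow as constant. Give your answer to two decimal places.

0.34

Elastic work ≈ ½ × (Pplat − PEEP) × Vt = 0.5 × (15.6 − 3) × 0.555 L = 0.5 × 12.6 × 0.555 = 3.497 L·cmH2O.
× 0.098 J/(L·cmH2O) → 0.3427 J.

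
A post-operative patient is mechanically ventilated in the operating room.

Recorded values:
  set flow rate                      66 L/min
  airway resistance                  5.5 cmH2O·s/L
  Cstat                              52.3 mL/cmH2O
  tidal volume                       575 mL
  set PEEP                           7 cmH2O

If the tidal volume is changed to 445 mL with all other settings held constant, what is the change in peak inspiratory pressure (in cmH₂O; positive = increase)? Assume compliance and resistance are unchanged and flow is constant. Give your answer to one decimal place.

-2.5

PIP = Vt/C + R·V̇ + PEEP (constant-flow equation of motion).
Only the elastic term changes: ΔPIP = ΔVt / C = (445 − 575) / 52.3 = -2.486 cmH2O.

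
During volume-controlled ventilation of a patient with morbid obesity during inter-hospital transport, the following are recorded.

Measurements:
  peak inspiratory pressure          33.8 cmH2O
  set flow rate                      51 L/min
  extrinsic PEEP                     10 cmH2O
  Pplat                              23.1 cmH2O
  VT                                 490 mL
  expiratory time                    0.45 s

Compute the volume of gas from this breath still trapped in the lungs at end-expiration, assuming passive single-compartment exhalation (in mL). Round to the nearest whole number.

188

Flow: 51 L/min ÷ 60 = 0.85 L/s.
R = (PIP − Pplat)/V̇ = (33.8 − 23.1) / 0.85 = 10.7/0.85 = 12.588 cmH2O·s/L.
C = Vt/(Pplat − PEEP) = 490.0 / (23.1 − 10) = 490.0/13.1 = 37.405 mL/cmH2O.
τ = R × C = 12.588 × 0.03741 L/cmH2O = 0.4709 s.
Fraction remaining = e^(−Te/τ) = e^(−0.45/0.4709) = 0.3846.
Trapped volume = 490.0 × 0.3846 = 188.45 mL.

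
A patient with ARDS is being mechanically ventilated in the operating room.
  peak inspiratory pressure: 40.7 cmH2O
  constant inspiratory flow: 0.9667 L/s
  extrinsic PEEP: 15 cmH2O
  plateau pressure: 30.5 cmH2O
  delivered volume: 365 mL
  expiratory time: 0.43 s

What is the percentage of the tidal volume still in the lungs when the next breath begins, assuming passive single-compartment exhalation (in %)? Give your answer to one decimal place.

R = (PIP − Pplat)/V̇ = (40.7 − 30.5) / 0.9667 = 10.2/0.9667 = 10.551 cmH2O·s/L.
C = Vt/(Pplat − PEEP) = 365.0 / (30.5 − 15) = 365.0/15.5 = 23.548 mL/cmH2O.
τ = R × C = 10.551 × 0.02355 L/cmH2O = 0.2485 s.
Fraction remaining at end-expiration = e^(−Te/τ) = e^(−0.43/0.2485) = 0.1772 → 17.72%.

17.7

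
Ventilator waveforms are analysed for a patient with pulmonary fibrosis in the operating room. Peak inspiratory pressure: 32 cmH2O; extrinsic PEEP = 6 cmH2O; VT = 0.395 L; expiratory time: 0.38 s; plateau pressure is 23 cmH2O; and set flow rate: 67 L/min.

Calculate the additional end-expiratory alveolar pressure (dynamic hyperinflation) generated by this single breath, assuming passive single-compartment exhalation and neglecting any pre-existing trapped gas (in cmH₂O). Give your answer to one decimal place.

2.2

Flow: 67 L/min ÷ 60 = 1.1167 L/s.
R = (PIP − Pplat)/V̇ = (32 − 23) / 1.1167 = 9.0/1.1167 = 8.059 cmH2O·s/L.
C = Vt/(Pplat − PEEP) = 395.0 / (23 − 6) = 395.0/17.0 = 23.235 mL/cmH2O.
τ = R × C = 8.059 × 0.02324 L/cmH2O = 0.1873 s.
Fraction remaining = e^(−Te/τ) = e^(−0.38/0.1873) = 0.1315; trapped volume = 395.0 × 0.1315 = 51.943 mL.
Additional alveolar pressure from trapping ≈ V_trapped / C = 51.943 / 23.235 = 2.236 cmH2O.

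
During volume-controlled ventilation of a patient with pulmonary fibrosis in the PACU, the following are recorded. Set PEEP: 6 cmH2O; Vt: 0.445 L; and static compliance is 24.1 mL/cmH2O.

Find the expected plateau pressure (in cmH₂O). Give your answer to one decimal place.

Pplat = PEEP + Vt / Cstat = 6 + 445 / 24.1 = 6 + 18.465 = 24.465 cmH2O.

24.5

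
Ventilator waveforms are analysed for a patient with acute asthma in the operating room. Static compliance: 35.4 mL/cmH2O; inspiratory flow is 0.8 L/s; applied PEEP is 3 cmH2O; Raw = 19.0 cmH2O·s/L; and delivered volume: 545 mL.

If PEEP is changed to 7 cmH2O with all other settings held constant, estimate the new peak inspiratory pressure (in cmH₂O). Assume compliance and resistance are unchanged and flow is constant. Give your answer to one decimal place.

37.6

PIP = Vt/C + R·V̇ + PEEP (constant-flow equation of motion).
Only the baseline term changes: ΔPIP = ΔPEEP = 7 − 3 = 4.0 cmH2O.
Original PIP = 545/35.4 + 19.0×0.8 + 3 = 33.595 cmH2O; new PIP = 33.595 + (4.0) = 37.595 cmH2O.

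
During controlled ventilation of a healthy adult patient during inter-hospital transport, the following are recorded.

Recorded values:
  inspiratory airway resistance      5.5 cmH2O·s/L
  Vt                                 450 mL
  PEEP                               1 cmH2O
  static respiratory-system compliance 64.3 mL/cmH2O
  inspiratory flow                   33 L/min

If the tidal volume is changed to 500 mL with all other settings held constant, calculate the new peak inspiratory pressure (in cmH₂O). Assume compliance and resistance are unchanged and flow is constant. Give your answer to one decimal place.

11.8

Flow: 33 L/min ÷ 60 = 0.55 L/s.
PIP = Vt/C + R·V̇ + PEEP (constant-flow equation of motion).
Only the elastic term changes: ΔPIP = ΔVt / C = (500 − 450) / 64.3 = 0.7776 cmH2O.
Original PIP = 450/64.3 + 5.5×0.55 + 1 = 11.023 cmH2O; new PIP = 11.023 + (0.7776) = 11.801 cmH2O.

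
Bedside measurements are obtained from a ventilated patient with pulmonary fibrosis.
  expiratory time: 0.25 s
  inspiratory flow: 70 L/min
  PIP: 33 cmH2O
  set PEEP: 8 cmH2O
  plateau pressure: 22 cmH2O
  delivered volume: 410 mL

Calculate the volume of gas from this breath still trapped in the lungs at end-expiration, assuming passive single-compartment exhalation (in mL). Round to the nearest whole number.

Flow: 70 L/min ÷ 60 = 1.1667 L/s.
R = (PIP − Pplat)/V̇ = (33 − 22) / 1.1667 = 11.0/1.1667 = 9.428 cmH2O·s/L.
C = Vt/(Pplat − PEEP) = 410.0 / (22 − 8) = 410.0/14.0 = 29.286 mL/cmH2O.
τ = R × C = 9.428 × 0.02929 L/cmH2O = 0.2761 s.
Fraction remaining = e^(−Te/τ) = e^(−0.25/0.2761) = 0.4044.
Trapped volume = 410.0 × 0.4044 = 165.8 mL.

166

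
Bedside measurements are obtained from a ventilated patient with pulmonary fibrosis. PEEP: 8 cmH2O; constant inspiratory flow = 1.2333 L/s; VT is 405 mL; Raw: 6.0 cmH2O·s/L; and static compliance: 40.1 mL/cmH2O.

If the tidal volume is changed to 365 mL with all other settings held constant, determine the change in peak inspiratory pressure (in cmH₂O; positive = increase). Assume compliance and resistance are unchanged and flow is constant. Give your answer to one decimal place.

PIP = Vt/C + R·V̇ + PEEP (constant-flow equation of motion).
Only the elastic term changes: ΔPIP = ΔVt / C = (365 − 405) / 40.1 = -0.9975 cmH2O.

-1.0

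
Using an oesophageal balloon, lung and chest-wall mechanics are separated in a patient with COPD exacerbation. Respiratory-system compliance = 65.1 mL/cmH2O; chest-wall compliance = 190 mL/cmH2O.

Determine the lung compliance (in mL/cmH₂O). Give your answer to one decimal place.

1/CL = 1/Crs − 1/Ccw.
1/CL = 1/65.1 − 1/190 = 0.0101.
CL = 99.01 mL/cmH2O.

99.0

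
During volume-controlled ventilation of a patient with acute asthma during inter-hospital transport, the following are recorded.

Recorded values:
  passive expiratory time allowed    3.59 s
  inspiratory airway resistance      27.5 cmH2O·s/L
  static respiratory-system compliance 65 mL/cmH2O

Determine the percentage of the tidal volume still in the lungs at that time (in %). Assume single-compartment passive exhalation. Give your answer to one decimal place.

τ = R × C = 27.5 × 65 mL/cmH2O = 27.5 × 0.065 L/cmH2O = 1.788 s.
Passive exhalation: V(t)/V₀ = e^(−t/τ) = e^(−3.59/1.788) = 0.1343.
Fraction remaining = 0.1343 → 13.43%.

13.4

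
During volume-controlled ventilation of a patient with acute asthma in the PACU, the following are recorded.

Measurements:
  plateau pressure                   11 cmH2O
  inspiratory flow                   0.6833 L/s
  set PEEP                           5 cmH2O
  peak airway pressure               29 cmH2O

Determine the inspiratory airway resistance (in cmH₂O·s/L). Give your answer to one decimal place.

26.3

Raw = (PIP − Pplat) / flow = (29 − 11) / 0.6833 = 18.0 / 0.6833 = 26.343 cmH2O·s/L.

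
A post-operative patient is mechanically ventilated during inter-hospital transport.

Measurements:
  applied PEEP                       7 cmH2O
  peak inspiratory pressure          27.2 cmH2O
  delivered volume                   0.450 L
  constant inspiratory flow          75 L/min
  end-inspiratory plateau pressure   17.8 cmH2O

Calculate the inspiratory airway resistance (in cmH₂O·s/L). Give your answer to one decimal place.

7.5

Flow: 75 L/min ÷ 60 = 1.25 L/s.
Raw = (PIP − Pplat) / flow = (27.2 − 17.8) / 1.25 = 9.4 / 1.25 = 7.52 cmH2O·s/L.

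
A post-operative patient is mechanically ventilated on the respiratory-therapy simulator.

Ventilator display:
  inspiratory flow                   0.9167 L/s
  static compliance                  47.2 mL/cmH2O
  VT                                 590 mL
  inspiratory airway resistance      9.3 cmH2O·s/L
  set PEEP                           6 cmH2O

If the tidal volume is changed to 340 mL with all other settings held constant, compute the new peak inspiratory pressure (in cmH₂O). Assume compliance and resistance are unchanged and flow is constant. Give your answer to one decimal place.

21.7

PIP = Vt/C + R·V̇ + PEEP (constant-flow equation of motion).
Only the elastic term changes: ΔPIP = ΔVt / C = (340 − 590) / 47.2 = -5.297 cmH2O.
Original PIP = 590/47.2 + 9.3×0.9167 + 6 = 27.025 cmH2O; new PIP = 27.025 + (-5.297) = 21.728 cmH2O.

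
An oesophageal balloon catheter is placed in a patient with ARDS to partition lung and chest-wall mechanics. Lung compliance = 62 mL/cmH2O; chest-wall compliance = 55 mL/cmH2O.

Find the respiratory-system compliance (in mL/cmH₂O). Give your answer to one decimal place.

29.1

Lung and chest wall are elastances in series: 1/Crs = 1/CL + 1/Ccw.
1/Crs = 1/62 + 1/55 = 0.03431.
Crs = 29.146 mL/cmH2O.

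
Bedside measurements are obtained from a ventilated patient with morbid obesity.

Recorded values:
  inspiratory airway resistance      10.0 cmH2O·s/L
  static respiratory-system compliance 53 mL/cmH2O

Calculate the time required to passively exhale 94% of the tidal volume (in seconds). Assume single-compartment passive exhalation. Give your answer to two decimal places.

τ = R × C = 10.0 × 53 mL/cmH2O = 10.0 × 0.053 L/cmH2O = 0.53 s.
Exhaled fraction f = 1 − e^(−t/τ) → t = −τ·ln(1 − f) = −0.53·ln(0.06) = 1.491 s.

1.49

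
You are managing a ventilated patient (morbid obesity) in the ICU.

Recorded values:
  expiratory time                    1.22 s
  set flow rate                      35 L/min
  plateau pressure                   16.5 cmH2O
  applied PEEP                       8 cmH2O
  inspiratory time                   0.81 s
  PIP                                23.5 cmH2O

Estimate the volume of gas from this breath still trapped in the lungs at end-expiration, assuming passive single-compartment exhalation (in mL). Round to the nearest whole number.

Flow: 35 L/min ÷ 60 = 0.5833 L/s.
Vt = flow × Ti = 0.5833 L/s × 0.81 s × 1000 mL/L = 472.47 mL.
R = (PIP − Pplat)/V̇ = (23.5 − 16.5) / 0.5833 = 7.0/0.5833 = 12.001 cmH2O·s/L.
C = Vt/(Pplat − PEEP) = 472.47 / (16.5 − 8) = 472.47/8.5 = 55.585 mL/cmH2O.
τ = R × C = 12.001 × 0.05559 L/cmH2O = 0.6671 s.
Fraction remaining = e^(−Te/τ) = e^(−1.22/0.6671) = 0.1606.
Trapped volume = 472.47 × 0.1606 = 75.879 mL.

76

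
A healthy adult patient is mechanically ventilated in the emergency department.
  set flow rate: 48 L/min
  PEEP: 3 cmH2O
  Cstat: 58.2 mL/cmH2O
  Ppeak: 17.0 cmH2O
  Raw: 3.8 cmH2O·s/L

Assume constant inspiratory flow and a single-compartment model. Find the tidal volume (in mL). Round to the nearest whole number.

Flow: 48 L/min ÷ 60 = 0.8 L/s.
Equation of motion (constant flow): PIP = Vt/C + R·V̇ + PEEP.
Vt/C = PIP − R·V̇ − PEEP = 17.0 − 3.04 − 3 = 10.96 cmH2O.
Vt = C × 10.96 = 58.2 × 10.96 = 637.87 mL.

638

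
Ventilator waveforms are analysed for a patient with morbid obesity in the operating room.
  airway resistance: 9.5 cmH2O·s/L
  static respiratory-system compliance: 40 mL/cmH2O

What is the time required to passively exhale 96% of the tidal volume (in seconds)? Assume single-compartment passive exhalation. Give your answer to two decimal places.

1.22

τ = R × C = 9.5 × 40 mL/cmH2O = 9.5 × 0.040 L/cmH2O = 0.38 s.
Exhaled fraction f = 1 − e^(−t/τ) → t = −τ·ln(1 − f) = −0.38·ln(0.04) = 1.223 s.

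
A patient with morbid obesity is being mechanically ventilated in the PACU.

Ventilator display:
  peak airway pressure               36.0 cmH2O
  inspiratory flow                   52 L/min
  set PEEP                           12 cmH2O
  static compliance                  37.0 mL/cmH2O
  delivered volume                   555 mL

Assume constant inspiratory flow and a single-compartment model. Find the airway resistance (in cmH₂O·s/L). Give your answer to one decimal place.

10.4

Flow: 52 L/min ÷ 60 = 0.8667 L/s.
Equation of motion (constant flow): PIP = Vt/C + R·V̇ + PEEP.
R·V̇ = PIP − Vt/C − PEEP = 36.0 − 555/37.0 − 12 = 36.0 − 15.0 − 12 = 9.0 cmH2O.
R = 9.0 / 0.8667 = 10.384 cmH2O·s/L.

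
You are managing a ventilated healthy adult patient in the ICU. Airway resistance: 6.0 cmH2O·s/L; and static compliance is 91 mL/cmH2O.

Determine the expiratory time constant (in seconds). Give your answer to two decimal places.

0.55

τ = R × C = 6.0 × 91 mL/cmH2O = 6.0 × 0.091 L/cmH2O = 0.546 s.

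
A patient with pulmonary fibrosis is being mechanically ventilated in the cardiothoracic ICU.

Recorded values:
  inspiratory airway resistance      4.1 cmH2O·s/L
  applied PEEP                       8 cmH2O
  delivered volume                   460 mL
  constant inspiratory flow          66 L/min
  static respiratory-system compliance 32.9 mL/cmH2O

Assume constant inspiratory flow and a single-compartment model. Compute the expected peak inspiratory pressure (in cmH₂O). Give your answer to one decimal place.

26.5

Flow: 66 L/min ÷ 60 = 1.1 L/s.
Equation of motion (constant flow): PIP = Vt/C + R·V̇ + PEEP.
PIP = 460/32.9 + 4.1×1.1 + 8 = 13.982 + 4.51 + 8 = 26.492 cmH2O.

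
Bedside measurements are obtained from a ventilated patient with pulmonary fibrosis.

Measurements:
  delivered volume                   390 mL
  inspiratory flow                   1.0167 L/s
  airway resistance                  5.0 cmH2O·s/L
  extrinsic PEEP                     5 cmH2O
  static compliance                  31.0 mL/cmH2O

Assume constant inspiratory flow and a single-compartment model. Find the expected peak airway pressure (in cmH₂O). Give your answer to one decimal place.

22.7

Equation of motion (constant flow): PIP = Vt/C + R·V̇ + PEEP.
PIP = 390/31.0 + 5.0×1.0167 + 5 = 12.581 + 5.084 + 5 = 22.665 cmH2O.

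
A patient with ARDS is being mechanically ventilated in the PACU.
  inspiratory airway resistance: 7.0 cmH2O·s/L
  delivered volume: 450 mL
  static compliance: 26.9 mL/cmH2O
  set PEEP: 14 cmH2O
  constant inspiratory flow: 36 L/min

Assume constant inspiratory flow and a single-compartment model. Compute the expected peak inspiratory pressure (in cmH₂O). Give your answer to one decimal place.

Flow: 36 L/min ÷ 60 = 0.6 L/s.
Equation of motion (constant flow): PIP = Vt/C + R·V̇ + PEEP.
PIP = 450/26.9 + 7.0×0.6 + 14 = 16.729 + 4.2 + 14 = 34.929 cmH2O.

34.9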